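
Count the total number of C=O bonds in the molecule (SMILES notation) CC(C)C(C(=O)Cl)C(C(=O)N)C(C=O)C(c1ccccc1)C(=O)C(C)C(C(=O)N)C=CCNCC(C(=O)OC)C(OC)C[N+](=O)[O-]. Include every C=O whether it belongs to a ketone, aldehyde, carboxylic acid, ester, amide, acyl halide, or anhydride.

6

CH(COCl): acyl halide, 1 C=O (running total 1).
CH(CONH2): amide, 1 C=O (running total 2).
CH(CHO): aldehyde, 1 C=O (running total 3).
CO: ketone, 1 C=O (running total 4).
CH(CONH2): amide, 1 C=O (running total 5).
CH(COOCH3): ester, 1 C=O (running total 6).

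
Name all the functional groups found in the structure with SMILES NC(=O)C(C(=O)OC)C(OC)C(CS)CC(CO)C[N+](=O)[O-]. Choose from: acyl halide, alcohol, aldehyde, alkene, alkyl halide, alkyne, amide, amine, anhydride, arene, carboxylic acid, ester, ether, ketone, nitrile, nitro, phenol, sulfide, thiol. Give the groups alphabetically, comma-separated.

alcohol, amide, ester, ether, nitro, thiol

Reading the structure from left to right:
  H2NCO: –C(=O)NH2: carbonyl C bonded to C and to N → amide (the N is not a separate amine).
  CH(COOCH3): pendant –COOCH3: carbonyl C bonded to C and –OCH3 → ester.
  CH(OCH3): pendant –OCH3: C–O–C with sp³ C, no adjacent C=O → ether.
  CH(CH2SH): pendant –CH2SH → thiol.
  CH(CH2OH): pendant –CH2OH on an sp³ backbone C → alcohol.
  CH2NO2: –NO2 on carbon → nitro group.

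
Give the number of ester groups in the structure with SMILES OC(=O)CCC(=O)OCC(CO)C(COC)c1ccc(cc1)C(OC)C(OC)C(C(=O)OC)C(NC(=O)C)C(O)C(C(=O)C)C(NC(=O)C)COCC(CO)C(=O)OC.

–COOH: carbonyl C bonded to –OH and C → carboxylic acid (the –OH is not a separate alcohol).
–C(=O)–O–C with C on the carbonyl side → ester.
pendant –CH2OH on an sp³ backbone C → alcohol.
pendant –CH2OCH3: C–O–C linkage → ether.
para-disubstituted benzene ring → arene.
pendant –OCH3: C–O–C with sp³ C, no adjacent C=O → ether.
pendant –OCH3: C–O–C with sp³ C, no adjacent C=O → ether.
pendant –COOCH3: carbonyl C bonded to C and –OCH3 → ester.
pendant –NHC(=O)CH3: N bonded to a carbonyl → amide (not amine).
–OH on an sp³ carbon → alcohol (secondary).
pendant –COCH3: carbonyl C bonded to two carbons → ketone.
pendant –NHC(=O)CH3: N bonded to a carbonyl → amide (not amine).
C–O–C with sp³ carbons on both sides and no adjacent C=O → ether.
pendant –CH2OH on an sp³ backbone C → alcohol.
–C(=O)OCH3: carbonyl C bonded to C and to –OCH3 → ester (not ketone + ether).
Ester appears at: CH2COOCH2, CH(COOCH3), COOCH3 → 3.

3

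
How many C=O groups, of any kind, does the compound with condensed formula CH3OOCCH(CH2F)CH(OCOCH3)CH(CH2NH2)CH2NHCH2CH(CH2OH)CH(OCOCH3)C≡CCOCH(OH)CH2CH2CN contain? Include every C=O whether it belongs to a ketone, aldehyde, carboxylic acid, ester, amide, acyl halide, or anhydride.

CH3OOC: ester, 1 C=O (running total 1).
CH(OCOCH3): ester, 1 C=O (running total 2).
CH(OCOCH3): ester, 1 C=O (running total 3).
CO: ketone, 1 C=O (running total 4).

4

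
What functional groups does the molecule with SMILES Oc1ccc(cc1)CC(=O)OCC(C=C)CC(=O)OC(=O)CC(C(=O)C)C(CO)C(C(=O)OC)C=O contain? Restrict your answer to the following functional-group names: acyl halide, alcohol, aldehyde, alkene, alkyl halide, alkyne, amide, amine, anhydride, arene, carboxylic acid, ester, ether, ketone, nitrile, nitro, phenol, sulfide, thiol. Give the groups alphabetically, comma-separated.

alcohol, aldehyde, alkene, anhydride, arene, ester, ketone, phenol

Taking each segment in turn:
  HOC6H4: –OH attached directly to an aromatic ring → phenol (not alcohol); the ring itself is an arene.
  CH2COOCH2: –C(=O)–O–C with C on the carbonyl side → ester.
  CH(CH=CH2): pendant –CH=CH2: C=C double bond → alkene.
  CH2CO-O-COCH2: two acyl groups sharing one oxygen, –C(=O)–O–C(=O)– → anhydride.
  CH(COCH3): pendant –COCH3: carbonyl C bonded to two carbons → ketone.
  CH(CH2OH): pendant –CH2OH on an sp³ backbone C → alcohol.
  CH(COOCH3): pendant –COOCH3: carbonyl C bonded to C and –OCH3 → ester.
  CHO: terminal –CHO: carbonyl C bonded to H and C → aldehyde.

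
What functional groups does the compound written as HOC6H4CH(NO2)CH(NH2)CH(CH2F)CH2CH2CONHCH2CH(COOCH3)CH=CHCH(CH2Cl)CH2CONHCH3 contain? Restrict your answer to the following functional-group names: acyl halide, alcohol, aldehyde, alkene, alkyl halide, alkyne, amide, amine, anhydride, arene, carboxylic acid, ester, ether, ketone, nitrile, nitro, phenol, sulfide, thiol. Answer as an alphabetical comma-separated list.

alkene, alkyl halide, amide, amine, arene, ester, nitro, phenol

–OH attached directly to an aromatic ring → phenol (not alcohol); the ring itself is an arene.
–NO2 on an sp³ carbon → nitro (the N=O is not a carbonyl).
–NH2 on an sp³ carbon with no adjacent C=O → amine.
pendant –CH2X: halogen on sp³ carbon → alkyl halide.
–C(=O)–N– linkage → amide (the N is not an amine).
pendant –COOCH3: carbonyl C bonded to C and –OCH3 → ester.
C=C double bond → alkene.
pendant –CH2X: halogen on sp³ carbon → alkyl halide.
–C(=O)NHCH3: carbonyl C bonded to C and to N → amide (the N is not an amine).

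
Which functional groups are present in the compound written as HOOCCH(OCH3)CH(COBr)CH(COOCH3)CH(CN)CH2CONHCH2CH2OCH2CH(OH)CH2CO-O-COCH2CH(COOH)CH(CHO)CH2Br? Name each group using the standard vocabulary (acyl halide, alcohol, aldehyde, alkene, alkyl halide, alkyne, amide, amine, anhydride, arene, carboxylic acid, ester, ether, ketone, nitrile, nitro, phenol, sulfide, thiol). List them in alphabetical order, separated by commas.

acyl halide, alcohol, aldehyde, alkyl halide, amide, anhydride, carboxylic acid, ester, ether, nitrile

Working along the chain:
  HOOC: –COOH: carbonyl C bonded to –OH and C → carboxylic acid (the –OH is not a separate alcohol).
  CH(OCH3): pendant –OCH3: C–O–C with sp³ C, no adjacent C=O → ether.
  CH(COBr): pendant –C(=O)X: carbonyl C bonded to C and halogen → acyl halide.
  CH(COOCH3): pendant –COOCH3: carbonyl C bonded to C and –OCH3 → ester.
  CH(CN): pendant –C≡N: nitrile.
  CH2CONHCH2: –C(=O)–N– linkage → amide (the N is not an amine).
  CH2OCH2: C–O–C with sp³ carbons on both sides and no adjacent C=O → ether.
  CH(OH): –OH on an sp³ carbon → alcohol (secondary).
  CH2CO-O-COCH2: two acyl groups sharing one oxygen, –C(=O)–O–C(=O)– → anhydride.
  CH(COOH): pendant –COOH: carbonyl C bonded to C and –OH → carboxylic acid.
  CH(CHO): pendant –CHO: carbonyl C bonded to C and H → aldehyde.
  CH2Br: halogen on an sp³ carbon → alkyl halide.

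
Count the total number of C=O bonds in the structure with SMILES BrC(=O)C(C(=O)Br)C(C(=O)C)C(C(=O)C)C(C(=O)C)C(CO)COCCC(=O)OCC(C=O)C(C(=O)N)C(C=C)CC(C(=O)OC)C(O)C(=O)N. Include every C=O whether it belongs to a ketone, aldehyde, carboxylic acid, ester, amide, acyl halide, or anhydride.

BrCO: acyl halide, 1 C=O (running total 1).
CH(COBr): acyl halide, 1 C=O (running total 2).
CH(COCH3): ketone, 1 C=O (running total 3).
CH(COCH3): ketone, 1 C=O (running total 4).
CH(COCH3): ketone, 1 C=O (running total 5).
CH2COOCH2: ester, 1 C=O (running total 6).
CH(CHO): aldehyde, 1 C=O (running total 7).
CH(CONH2): amide, 1 C=O (running total 8).
CH(COOCH3): ester, 1 C=O (running total 9).
CONH2: amide, 1 C=O (running total 10).

10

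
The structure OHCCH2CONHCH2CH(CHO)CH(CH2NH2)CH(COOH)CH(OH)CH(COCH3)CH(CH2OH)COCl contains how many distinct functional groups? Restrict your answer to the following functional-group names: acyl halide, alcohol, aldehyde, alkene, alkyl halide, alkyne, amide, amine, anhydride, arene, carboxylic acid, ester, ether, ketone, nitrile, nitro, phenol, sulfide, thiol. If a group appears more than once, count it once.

7

Taking each segment in turn:
  OHC: terminal –CHO: carbonyl C bonded to H and C → aldehyde.
  CH2CONHCH2: –C(=O)–N– linkage → amide (the N is not an amine).
  CH(CHO): pendant –CHO: carbonyl C bonded to C and H → aldehyde.
  CH(CH2NH2): pendant –CH2NH2: N on sp³ C, no adjacent C=O → amine.
  CH(COOH): pendant –COOH: carbonyl C bonded to C and –OH → carboxylic acid.
  CH(OH): –OH on an sp³ carbon → alcohol (secondary).
  CH(COCH3): pendant –COCH3: carbonyl C bonded to two carbons → ketone.
  CH(CH2OH): pendant –CH2OH on an sp³ backbone C → alcohol.
  COCl: –C(=O)Cl: carbonyl C bonded to C and to a halogen → acyl halide (not alkyl halide).
Distinct types present: acyl halide, alcohol, aldehyde, amide, amine, carboxylic acid, ketone.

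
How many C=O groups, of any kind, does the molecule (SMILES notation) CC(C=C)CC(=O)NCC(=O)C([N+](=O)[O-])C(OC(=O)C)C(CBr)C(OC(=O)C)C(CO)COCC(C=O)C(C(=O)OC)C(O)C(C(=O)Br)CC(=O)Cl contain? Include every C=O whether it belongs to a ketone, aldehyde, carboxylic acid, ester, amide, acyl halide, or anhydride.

CH2CONHCH2: amide, 1 C=O (running total 1).
CO: ketone, 1 C=O (running total 2).
CH(OCOCH3): ester, 1 C=O (running total 3).
CH(OCOCH3): ester, 1 C=O (running total 4).
CH(CHO): aldehyde, 1 C=O (running total 5).
CH(COOCH3): ester, 1 C=O (running total 6).
CH(COBr): acyl halide, 1 C=O (running total 7).
COCl: acyl halide, 1 C=O (running total 8).

8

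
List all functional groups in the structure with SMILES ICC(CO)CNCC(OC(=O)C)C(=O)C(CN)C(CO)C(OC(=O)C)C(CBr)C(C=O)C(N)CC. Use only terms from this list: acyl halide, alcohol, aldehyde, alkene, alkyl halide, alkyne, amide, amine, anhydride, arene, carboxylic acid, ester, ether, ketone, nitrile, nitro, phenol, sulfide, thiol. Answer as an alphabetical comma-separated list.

alcohol, aldehyde, alkyl halide, amine, ester, ketone

halogen on an sp³ carbon → alkyl halide.
pendant –CH2OH on an sp³ backbone C → alcohol.
C–N–C with sp³ carbons and no adjacent C=O → amine (secondary).
pendant –OC(=O)CH3: an acyloxy group → ester.
–C(=O)– with carbon on both sides → ketone.
pendant –CH2NH2: N on sp³ C, no adjacent C=O → amine.
pendant –CH2OH on an sp³ backbone C → alcohol.
pendant –OC(=O)CH3: an acyloxy group → ester.
pendant –CH2X: halogen on sp³ carbon → alkyl halide.
pendant –CHO: carbonyl C bonded to C and H → aldehyde.
–NH2 on an sp³ carbon with no adjacent C=O → amine.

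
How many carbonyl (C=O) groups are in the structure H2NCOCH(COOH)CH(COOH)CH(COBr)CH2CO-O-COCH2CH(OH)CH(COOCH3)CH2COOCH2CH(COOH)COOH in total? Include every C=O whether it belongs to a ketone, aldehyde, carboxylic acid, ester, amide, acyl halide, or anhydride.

H2NCO: amide, 1 C=O (running total 1).
CH(COOH): carboxylic acid, 1 C=O (running total 2).
CH(COOH): carboxylic acid, 1 C=O (running total 3).
CH(COBr): acyl halide, 1 C=O (running total 4).
CH2CO-O-COCH2: anhydride, 2 C=O (running total 6).
CH(COOCH3): ester, 1 C=O (running total 7).
CH2COOCH2: ester, 1 C=O (running total 8).
CH(COOH): carboxylic acid, 1 C=O (running total 9).
COOH: carboxylic acid, 1 C=O (running total 10).

10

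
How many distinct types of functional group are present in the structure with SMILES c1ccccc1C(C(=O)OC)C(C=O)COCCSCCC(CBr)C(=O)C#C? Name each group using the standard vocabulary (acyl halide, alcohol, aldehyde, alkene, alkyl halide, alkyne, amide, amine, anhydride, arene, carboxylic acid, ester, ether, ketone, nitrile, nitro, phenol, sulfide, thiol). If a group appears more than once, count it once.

8

Taking each segment in turn:
  C6H5: C6H5– phenyl ring → arene.
  CH(COOCH3): pendant –COOCH3: carbonyl C bonded to C and –OCH3 → ester.
  CH(CHO): pendant –CHO: carbonyl C bonded to C and H → aldehyde.
  CH2OCH2: C–O–C with sp³ carbons on both sides and no adjacent C=O → ether.
  CH2SCH2: C–S–C linkage → sulfide (thioether).
  CH(CH2Br): pendant –CH2X: halogen on sp³ carbon → alkyl halide.
  CO: –C(=O)– with carbon on both sides → ketone.
  C≡CH: C≡C triple bond → alkyne.
Distinct types present: aldehyde, alkyl halide, alkyne, arene, ester, ether, ketone, sulfide.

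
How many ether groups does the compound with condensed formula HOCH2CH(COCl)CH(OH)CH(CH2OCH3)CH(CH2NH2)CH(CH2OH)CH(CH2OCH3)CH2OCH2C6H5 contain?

3

HO– on an sp³ carbon → alcohol.
pendant –C(=O)X: carbonyl C bonded to C and halogen → acyl halide.
–OH on an sp³ carbon → alcohol (secondary).
pendant –CH2OCH3: C–O–C linkage → ether.
pendant –CH2NH2: N on sp³ C, no adjacent C=O → amine.
pendant –CH2OH on an sp³ backbone C → alcohol.
pendant –CH2OCH3: C–O–C linkage → ether.
C–O–C with sp³ carbons on both sides and no adjacent C=O → ether.
–C6H5 phenyl ring → arene.
Ether appears at: CH(CH2OCH3), CH(CH2OCH3), CH2OCH2 → 3.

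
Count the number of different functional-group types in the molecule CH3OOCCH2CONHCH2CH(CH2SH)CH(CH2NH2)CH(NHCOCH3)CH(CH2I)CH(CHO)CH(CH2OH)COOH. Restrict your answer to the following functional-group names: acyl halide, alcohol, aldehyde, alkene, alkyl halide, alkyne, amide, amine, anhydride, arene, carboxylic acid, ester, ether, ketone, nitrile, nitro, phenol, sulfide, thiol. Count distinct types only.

8

Working along the chain:
  CH3OOC: CH3O–C(=O)–: carbonyl C bonded to C and to –OCH3 → ester (not ketone + ether).
  CH2CONHCH2: –C(=O)–N– linkage → amide (the N is not an amine).
  CH(CH2SH): pendant –CH2SH → thiol.
  CH(CH2NH2): pendant –CH2NH2: N on sp³ C, no adjacent C=O → amine.
  CH(NHCOCH3): pendant –NHC(=O)CH3: N bonded to a carbonyl → amide (not amine).
  CH(CH2I): pendant –CH2X: halogen on sp³ carbon → alkyl halide.
  CH(CHO): pendant –CHO: carbonyl C bonded to C and H → aldehyde.
  CH(CH2OH): pendant –CH2OH on an sp³ backbone C → alcohol.
  COOH: –COOH: carbonyl C bonded to –OH and C → carboxylic acid (the –OH is not a separate alcohol).
Distinct types present: alcohol, aldehyde, alkyl halide, amide, amine, carboxylic acid, ester, thiol.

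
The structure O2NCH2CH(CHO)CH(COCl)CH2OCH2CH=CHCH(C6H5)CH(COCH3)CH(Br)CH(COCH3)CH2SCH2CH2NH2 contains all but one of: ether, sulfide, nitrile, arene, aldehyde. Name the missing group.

sulfide: present (CH2SCH2 — C–S–C linkage → sulfide (thioether)).
aldehyde: present (CH(CHO) — pendant –CHO: carbonyl C bonded to C and H → aldehyde).
arene: present (CH(C6H5) — pendant –C6H5: benzene ring → arene).
ether: present (CH2OCH2 — C–O–C with sp³ carbons on both sides and no adjacent C=O → ether).
nitrile: no segment matches this pattern.

nitrile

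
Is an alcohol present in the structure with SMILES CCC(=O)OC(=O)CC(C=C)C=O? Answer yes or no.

two acyl groups sharing one oxygen, –C(=O)–O–C(=O)– → anhydride.
pendant –CH=CH2: C=C double bond → alkene.
terminal –CHO: carbonyl C bonded to H and C → aldehyde.
The groups actually present are: aldehyde, alkene, anhydride.

no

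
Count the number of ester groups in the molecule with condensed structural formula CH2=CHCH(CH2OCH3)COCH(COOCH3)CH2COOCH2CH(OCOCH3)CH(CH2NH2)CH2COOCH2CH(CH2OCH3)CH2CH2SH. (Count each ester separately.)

4

C=C double bond → alkene.
pendant –CH2OCH3: C–O–C linkage → ether.
–C(=O)– with carbon on both sides → ketone.
pendant –COOCH3: carbonyl C bonded to C and –OCH3 → ester.
–C(=O)–O–C with C on the carbonyl side → ester.
pendant –OC(=O)CH3: an acyloxy group → ester.
pendant –CH2NH2: N on sp³ C, no adjacent C=O → amine.
–C(=O)–O–C with C on the carbonyl side → ester.
pendant –CH2OCH3: C–O–C linkage → ether.
–SH on an sp³ carbon → thiol.
Ester appears at: CH(COOCH3), CH2COOCH2, CH(OCOCH3), CH2COOCH2 → 4.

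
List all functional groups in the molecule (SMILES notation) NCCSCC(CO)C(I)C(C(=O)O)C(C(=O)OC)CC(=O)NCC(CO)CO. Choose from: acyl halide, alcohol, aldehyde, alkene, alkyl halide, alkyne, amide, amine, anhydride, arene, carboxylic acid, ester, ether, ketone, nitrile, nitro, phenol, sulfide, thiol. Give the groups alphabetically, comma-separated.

–NH2 on an sp³ carbon with no adjacent C=O → amine.
C–S–C linkage → sulfide (thioether).
pendant –CH2OH on an sp³ backbone C → alcohol.
halogen on an sp³ carbon → alkyl halide.
pendant –COOH: carbonyl C bonded to C and –OH → carboxylic acid.
pendant –COOCH3: carbonyl C bonded to C and –OCH3 → ester.
–C(=O)–N– linkage → amide (the N is not an amine).
pendant –CH2OH on an sp³ backbone C → alcohol.
–OH on an sp³ carbon → alcohol.

alcohol, alkyl halide, amide, amine, carboxylic acid, ester, sulfide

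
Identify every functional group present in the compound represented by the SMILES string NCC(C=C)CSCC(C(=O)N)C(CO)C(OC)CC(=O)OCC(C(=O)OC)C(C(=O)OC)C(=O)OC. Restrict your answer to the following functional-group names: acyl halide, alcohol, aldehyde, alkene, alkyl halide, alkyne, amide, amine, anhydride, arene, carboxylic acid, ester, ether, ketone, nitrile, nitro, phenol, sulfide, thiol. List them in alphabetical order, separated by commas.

Working along the chain:
  H2NCH2: –NH2 on an sp³ carbon with no adjacent C=O → amine.
  CH(CH=CH2): pendant –CH=CH2: C=C double bond → alkene.
  CH2SCH2: C–S–C linkage → sulfide (thioether).
  CH(CONH2): pendant –CONH2: carbonyl C bonded to C and N → amide.
  CH(CH2OH): pendant –CH2OH on an sp³ backbone C → alcohol.
  CH(OCH3): pendant –OCH3: C–O–C with sp³ C, no adjacent C=O → ether.
  CH2COOCH2: –C(=O)–O–C with C on the carbonyl side → ester.
  CH(COOCH3): pendant –COOCH3: carbonyl C bonded to C and –OCH3 → ester.
  CH(COOCH3): pendant –COOCH3: carbonyl C bonded to C and –OCH3 → ester.
  COOCH3: –C(=O)OCH3: carbonyl C bonded to C and to –OCH3 → ester (not ketone + ether).

alcohol, alkene, amide, amine, ester, ether, sulfide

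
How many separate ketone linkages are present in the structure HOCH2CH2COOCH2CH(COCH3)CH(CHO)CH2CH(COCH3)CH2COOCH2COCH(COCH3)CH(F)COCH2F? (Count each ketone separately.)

Reading the structure from left to right:
  HOCH2: HO– on an sp³ carbon → alcohol.
  CH2COOCH2: –C(=O)–O–C with C on the carbonyl side → ester.
  CH(COCH3): pendant –COCH3: carbonyl C bonded to two carbons → ketone.
  CH(CHO): pendant –CHO: carbonyl C bonded to C and H → aldehyde.
  CH(COCH3): pendant –COCH3: carbonyl C bonded to two carbons → ketone.
  CH2COOCH2: –C(=O)–O–C with C on the carbonyl side → ester.
  CO: –C(=O)– with carbon on both sides → ketone.
  CH(COCH3): pendant –COCH3: carbonyl C bonded to two carbons → ketone.
  CH(F): halogen on an sp³ carbon → alkyl halide.
  CO: –C(=O)– with carbon on both sides → ketone.
  CH2F: halogen on an sp³ carbon → alkyl halide.
Ketone appears at: CH(COCH3), CH(COCH3), CO, CH(COCH3), CO → 5.

5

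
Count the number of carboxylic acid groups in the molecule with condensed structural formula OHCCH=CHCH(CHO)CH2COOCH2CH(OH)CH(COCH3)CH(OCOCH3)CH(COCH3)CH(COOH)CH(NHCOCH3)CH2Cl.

1

terminal –CHO: carbonyl C bonded to H and C → aldehyde.
C=C double bond → alkene.
pendant –CHO: carbonyl C bonded to C and H → aldehyde.
–C(=O)–O–C with C on the carbonyl side → ester.
–OH on an sp³ carbon → alcohol (secondary).
pendant –COCH3: carbonyl C bonded to two carbons → ketone.
pendant –OC(=O)CH3: an acyloxy group → ester.
pendant –COCH3: carbonyl C bonded to two carbons → ketone.
pendant –COOH: carbonyl C bonded to C and –OH → carboxylic acid.
pendant –NHC(=O)CH3: N bonded to a carbonyl → amide (not amine).
halogen on an sp³ carbon → alkyl halide.
Carboxylic acid appears at: CH(COOH) → 1.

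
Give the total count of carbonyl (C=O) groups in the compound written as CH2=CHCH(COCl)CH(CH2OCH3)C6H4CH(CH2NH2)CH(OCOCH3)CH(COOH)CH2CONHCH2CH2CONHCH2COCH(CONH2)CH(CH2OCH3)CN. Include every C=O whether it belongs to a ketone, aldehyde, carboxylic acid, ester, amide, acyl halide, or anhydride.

7

CH(COCl): acyl halide, 1 C=O (running total 1).
CH(OCOCH3): ester, 1 C=O (running total 2).
CH(COOH): carboxylic acid, 1 C=O (running total 3).
CH2CONHCH2: amide, 1 C=O (running total 4).
CH2CONHCH2: amide, 1 C=O (running total 5).
CO: ketone, 1 C=O (running total 6).
CH(CONH2): amide, 1 C=O (running total 7).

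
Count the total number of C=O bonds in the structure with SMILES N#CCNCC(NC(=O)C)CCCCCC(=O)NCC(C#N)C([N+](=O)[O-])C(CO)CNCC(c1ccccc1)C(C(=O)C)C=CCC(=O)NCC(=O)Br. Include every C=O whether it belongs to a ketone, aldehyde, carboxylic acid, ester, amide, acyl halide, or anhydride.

CH(NHCOCH3): amide, 1 C=O (running total 1).
CH2CONHCH2: amide, 1 C=O (running total 2).
CH(COCH3): ketone, 1 C=O (running total 3).
CH2CONHCH2: amide, 1 C=O (running total 4).
COBr: acyl halide, 1 C=O (running total 5).

5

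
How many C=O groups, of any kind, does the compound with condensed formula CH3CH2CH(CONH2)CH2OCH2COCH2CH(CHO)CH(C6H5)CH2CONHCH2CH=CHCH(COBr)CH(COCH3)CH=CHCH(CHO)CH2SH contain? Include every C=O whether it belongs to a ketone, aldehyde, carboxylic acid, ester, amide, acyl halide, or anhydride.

CH(CONH2): amide, 1 C=O (running total 1).
CO: ketone, 1 C=O (running total 2).
CH(CHO): aldehyde, 1 C=O (running total 3).
CH2CONHCH2: amide, 1 C=O (running total 4).
CH(COBr): acyl halide, 1 C=O (running total 5).
CH(COCH3): ketone, 1 C=O (running total 6).
CH(CHO): aldehyde, 1 C=O (running total 7).

7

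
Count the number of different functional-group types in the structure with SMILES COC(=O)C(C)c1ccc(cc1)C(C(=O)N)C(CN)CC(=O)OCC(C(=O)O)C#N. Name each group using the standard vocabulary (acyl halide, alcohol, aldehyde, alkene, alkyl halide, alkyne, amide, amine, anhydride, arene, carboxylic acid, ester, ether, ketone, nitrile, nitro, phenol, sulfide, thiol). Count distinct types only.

6

Taking each segment in turn:
  CH3OOC: CH3O–C(=O)–: carbonyl C bonded to C and to –OCH3 → ester (not ketone + ether).
  C6H4: para-disubstituted benzene ring → arene.
  CH(CONH2): pendant –CONH2: carbonyl C bonded to C and N → amide.
  CH(CH2NH2): pendant –CH2NH2: N on sp³ C, no adjacent C=O → amine.
  CH2COOCH2: –C(=O)–O–C with C on the carbonyl side → ester.
  CH(COOH): pendant –COOH: carbonyl C bonded to C and –OH → carboxylic acid.
  CN: –C≡N: carbon triple-bonded to nitrogen → nitrile.
Distinct types present: amide, amine, arene, carboxylic acid, ester, nitrile.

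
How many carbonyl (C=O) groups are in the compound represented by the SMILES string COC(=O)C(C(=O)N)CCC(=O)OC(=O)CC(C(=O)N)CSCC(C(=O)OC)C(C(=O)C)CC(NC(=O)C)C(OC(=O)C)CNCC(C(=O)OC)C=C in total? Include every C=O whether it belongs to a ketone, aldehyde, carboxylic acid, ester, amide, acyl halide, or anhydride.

CH3OOC: ester, 1 C=O (running total 1).
CH(CONH2): amide, 1 C=O (running total 2).
CH2CO-O-COCH2: anhydride, 2 C=O (running total 4).
CH(CONH2): amide, 1 C=O (running total 5).
CH(COOCH3): ester, 1 C=O (running total 6).
CH(COCH3): ketone, 1 C=O (running total 7).
CH(NHCOCH3): amide, 1 C=O (running total 8).
CH(OCOCH3): ester, 1 C=O (running total 9).
CH(COOCH3): ester, 1 C=O (running total 10).

10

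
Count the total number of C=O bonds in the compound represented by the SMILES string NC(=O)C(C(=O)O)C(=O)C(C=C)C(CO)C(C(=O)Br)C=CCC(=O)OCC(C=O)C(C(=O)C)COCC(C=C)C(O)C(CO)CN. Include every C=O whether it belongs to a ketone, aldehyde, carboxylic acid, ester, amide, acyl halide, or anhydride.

H2NCO: amide, 1 C=O (running total 1).
CH(COOH): carboxylic acid, 1 C=O (running total 2).
CO: ketone, 1 C=O (running total 3).
CH(COBr): acyl halide, 1 C=O (running total 4).
CH2COOCH2: ester, 1 C=O (running total 5).
CH(CHO): aldehyde, 1 C=O (running total 6).
CH(COCH3): ketone, 1 C=O (running total 7).

7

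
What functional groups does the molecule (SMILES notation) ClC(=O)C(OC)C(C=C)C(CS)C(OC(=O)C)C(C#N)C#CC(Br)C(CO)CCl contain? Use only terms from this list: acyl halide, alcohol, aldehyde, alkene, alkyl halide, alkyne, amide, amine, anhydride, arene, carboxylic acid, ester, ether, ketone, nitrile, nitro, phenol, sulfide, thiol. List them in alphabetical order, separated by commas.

–C(=O)Cl: carbonyl C bonded to C and to a halogen → acyl halide (not alkyl halide).
pendant –OCH3: C–O–C with sp³ C, no adjacent C=O → ether.
pendant –CH=CH2: C=C double bond → alkene.
pendant –CH2SH → thiol.
pendant –OC(=O)CH3: an acyloxy group → ester.
pendant –C≡N: nitrile.
C≡C triple bond → alkyne.
halogen on an sp³ carbon → alkyl halide.
pendant –CH2OH on an sp³ backbone C → alcohol.
halogen on an sp³ carbon → alkyl halide.

acyl halide, alcohol, alkene, alkyl halide, alkyne, ester, ether, nitrile, thiol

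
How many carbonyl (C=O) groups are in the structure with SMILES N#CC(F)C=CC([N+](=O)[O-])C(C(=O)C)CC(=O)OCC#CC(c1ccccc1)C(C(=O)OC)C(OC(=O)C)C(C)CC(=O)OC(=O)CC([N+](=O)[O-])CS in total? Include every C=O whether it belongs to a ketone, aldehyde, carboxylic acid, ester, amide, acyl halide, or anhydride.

CH(COCH3): ketone, 1 C=O (running total 1).
CH2COOCH2: ester, 1 C=O (running total 2).
CH(COOCH3): ester, 1 C=O (running total 3).
CH(OCOCH3): ester, 1 C=O (running total 4).
CH2CO-O-COCH2: anhydride, 2 C=O (running total 6).

6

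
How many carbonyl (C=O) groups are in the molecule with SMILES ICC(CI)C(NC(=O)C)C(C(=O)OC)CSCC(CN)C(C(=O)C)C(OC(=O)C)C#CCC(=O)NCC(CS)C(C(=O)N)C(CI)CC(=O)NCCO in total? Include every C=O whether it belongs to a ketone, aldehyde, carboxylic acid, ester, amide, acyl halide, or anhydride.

7

CH(NHCOCH3): amide, 1 C=O (running total 1).
CH(COOCH3): ester, 1 C=O (running total 2).
CH(COCH3): ketone, 1 C=O (running total 3).
CH(OCOCH3): ester, 1 C=O (running total 4).
CH2CONHCH2: amide, 1 C=O (running total 5).
CH(CONH2): amide, 1 C=O (running total 6).
CH2CONHCH2: amide, 1 C=O (running total 7).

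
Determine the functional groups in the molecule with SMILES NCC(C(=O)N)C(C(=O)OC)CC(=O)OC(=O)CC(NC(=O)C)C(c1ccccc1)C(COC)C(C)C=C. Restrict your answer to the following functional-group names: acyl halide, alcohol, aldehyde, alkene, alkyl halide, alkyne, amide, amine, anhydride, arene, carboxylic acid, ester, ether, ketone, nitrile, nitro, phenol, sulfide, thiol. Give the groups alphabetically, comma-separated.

alkene, amide, amine, anhydride, arene, ester, ether

–NH2 on an sp³ carbon with no adjacent C=O → amine.
pendant –CONH2: carbonyl C bonded to C and N → amide.
pendant –COOCH3: carbonyl C bonded to C and –OCH3 → ester.
two acyl groups sharing one oxygen, –C(=O)–O–C(=O)– → anhydride.
pendant –NHC(=O)CH3: N bonded to a carbonyl → amide (not amine).
pendant –C6H5: benzene ring → arene.
pendant –CH2OCH3: C–O–C linkage → ether.
C=C double bond → alkene.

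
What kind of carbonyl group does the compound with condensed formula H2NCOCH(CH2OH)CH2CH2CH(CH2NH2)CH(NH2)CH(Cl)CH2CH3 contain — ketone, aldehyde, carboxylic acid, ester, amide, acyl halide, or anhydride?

The carbonyl is in the H2NCO segment: –C(=O)NH2: carbonyl C bonded to C and to N → amide (the N is not a separate amine).

amide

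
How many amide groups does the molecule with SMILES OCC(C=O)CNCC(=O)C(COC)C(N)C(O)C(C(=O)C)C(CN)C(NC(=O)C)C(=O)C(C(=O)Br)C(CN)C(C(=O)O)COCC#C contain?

Working along the chain:
  HOCH2: HO– on an sp³ carbon → alcohol.
  CH(CHO): pendant –CHO: carbonyl C bonded to C and H → aldehyde.
  CH2NHCH2: C–N–C with sp³ carbons and no adjacent C=O → amine (secondary).
  CO: –C(=O)– with carbon on both sides → ketone.
  CH(CH2OCH3): pendant –CH2OCH3: C–O–C linkage → ether.
  CH(NH2): –NH2 on an sp³ carbon with no adjacent C=O → amine.
  CH(OH): –OH on an sp³ carbon → alcohol (secondary).
  CH(COCH3): pendant –COCH3: carbonyl C bonded to two carbons → ketone.
  CH(CH2NH2): pendant –CH2NH2: N on sp³ C, no adjacent C=O → amine.
  CH(NHCOCH3): pendant –NHC(=O)CH3: N bonded to a carbonyl → amide (not amine).
  CO: –C(=O)– with carbon on both sides → ketone.
  CH(COBr): pendant –C(=O)X: carbonyl C bonded to C and halogen → acyl halide.
  CH(CH2NH2): pendant –CH2NH2: N on sp³ C, no adjacent C=O → amine.
  CH(COOH): pendant –COOH: carbonyl C bonded to C and –OH → carboxylic acid.
  CH2OCH2: C–O–C with sp³ carbons on both sides and no adjacent C=O → ether.
  C≡CH: C≡C triple bond → alkyne.
Amide appears at: CH(NHCOCH3) → 1.

1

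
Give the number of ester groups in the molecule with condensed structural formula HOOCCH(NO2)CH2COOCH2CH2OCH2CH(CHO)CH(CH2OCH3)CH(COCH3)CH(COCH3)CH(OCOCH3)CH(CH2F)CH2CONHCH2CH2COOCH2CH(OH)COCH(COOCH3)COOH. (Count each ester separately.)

Working along the chain:
  HOOC: –COOH: carbonyl C bonded to –OH and C → carboxylic acid (the –OH is not a separate alcohol).
  CH(NO2): –NO2 on an sp³ carbon → nitro (the N=O is not a carbonyl).
  CH2COOCH2: –C(=O)–O–C with C on the carbonyl side → ester.
  CH2OCH2: C–O–C with sp³ carbons on both sides and no adjacent C=O → ether.
  CH(CHO): pendant –CHO: carbonyl C bonded to C and H → aldehyde.
  CH(CH2OCH3): pendant –CH2OCH3: C–O–C linkage → ether.
  CH(COCH3): pendant –COCH3: carbonyl C bonded to two carbons → ketone.
  CH(COCH3): pendant –COCH3: carbonyl C bonded to two carbons → ketone.
  CH(OCOCH3): pendant –OC(=O)CH3: an acyloxy group → ester.
  CH(CH2F): pendant –CH2X: halogen on sp³ carbon → alkyl halide.
  CH2CONHCH2: –C(=O)–N– linkage → amide (the N is not an amine).
  CH2COOCH2: –C(=O)–O–C with C on the carbonyl side → ester.
  CH(OH): –OH on an sp³ carbon → alcohol (secondary).
  CO: –C(=O)– with carbon on both sides → ketone.
  CH(COOCH3): pendant –COOCH3: carbonyl C bonded to C and –OCH3 → ester.
  COOH: –COOH: carbonyl C bonded to –OH and C → carboxylic acid (the –OH is not a separate alcohol).
Ester appears at: CH2COOCH2, CH(OCOCH3), CH2COOCH2, CH(COOCH3) → 4.

4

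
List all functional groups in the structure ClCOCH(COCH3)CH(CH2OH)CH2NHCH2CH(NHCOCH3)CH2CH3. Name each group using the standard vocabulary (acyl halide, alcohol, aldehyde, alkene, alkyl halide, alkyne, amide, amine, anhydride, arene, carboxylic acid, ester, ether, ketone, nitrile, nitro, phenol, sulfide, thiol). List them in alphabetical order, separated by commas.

–C(=O)Cl: carbonyl C bonded to C and to a halogen → acyl halide (not alkyl halide).
pendant –COCH3: carbonyl C bonded to two carbons → ketone.
pendant –CH2OH on an sp³ backbone C → alcohol.
C–N–C with sp³ carbons and no adjacent C=O → amine (secondary).
pendant –NHC(=O)CH3: N bonded to a carbonyl → amide (not amine).

acyl halide, alcohol, amide, amine, ketone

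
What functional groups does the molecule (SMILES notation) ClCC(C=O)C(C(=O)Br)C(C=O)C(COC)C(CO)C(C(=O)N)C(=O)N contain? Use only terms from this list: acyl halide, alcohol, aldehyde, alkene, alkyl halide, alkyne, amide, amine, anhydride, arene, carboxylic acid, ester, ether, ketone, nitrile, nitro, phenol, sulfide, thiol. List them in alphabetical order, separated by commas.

acyl halide, alcohol, aldehyde, alkyl halide, amide, ether

halogen on an sp³ carbon → alkyl halide.
pendant –CHO: carbonyl C bonded to C and H → aldehyde.
pendant –C(=O)X: carbonyl C bonded to C and halogen → acyl halide.
pendant –CHO: carbonyl C bonded to C and H → aldehyde.
pendant –CH2OCH3: C–O–C linkage → ether.
pendant –CH2OH on an sp³ backbone C → alcohol.
pendant –CONH2: carbonyl C bonded to C and N → amide.
–C(=O)NH2: carbonyl C bonded to C and to N → amide (the N is not a separate amine).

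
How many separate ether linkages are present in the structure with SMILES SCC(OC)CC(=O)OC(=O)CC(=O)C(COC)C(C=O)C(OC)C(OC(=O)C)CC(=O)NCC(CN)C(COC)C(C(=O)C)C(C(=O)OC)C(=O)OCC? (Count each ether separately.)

4

Reading the structure from left to right:
  HSCH2: –SH on an sp³ carbon → thiol.
  CH(OCH3): pendant –OCH3: C–O–C with sp³ C, no adjacent C=O → ether.
  CH2CO-O-COCH2: two acyl groups sharing one oxygen, –C(=O)–O–C(=O)– → anhydride.
  CO: –C(=O)– with carbon on both sides → ketone.
  CH(CH2OCH3): pendant –CH2OCH3: C–O–C linkage → ether.
  CH(CHO): pendant –CHO: carbonyl C bonded to C and H → aldehyde.
  CH(OCH3): pendant –OCH3: C–O–C with sp³ C, no adjacent C=O → ether.
  CH(OCOCH3): pendant –OC(=O)CH3: an acyloxy group → ester.
  CH2CONHCH2: –C(=O)–N– linkage → amide (the N is not an amine).
  CH(CH2NH2): pendant –CH2NH2: N on sp³ C, no adjacent C=O → amine.
  CH(CH2OCH3): pendant –CH2OCH3: C–O–C linkage → ether.
  CH(COCH3): pendant –COCH3: carbonyl C bonded to two carbons → ketone.
  CH(COOCH3): pendant –COOCH3: carbonyl C bonded to C and –OCH3 → ester.
  COOCH2CH3: –C(=O)OCH2CH3: carbonyl C bonded to C and to –OEt → ester.
Ether appears at: CH(OCH3), CH(CH2OCH3), CH(OCH3), CH(CH2OCH3) → 4.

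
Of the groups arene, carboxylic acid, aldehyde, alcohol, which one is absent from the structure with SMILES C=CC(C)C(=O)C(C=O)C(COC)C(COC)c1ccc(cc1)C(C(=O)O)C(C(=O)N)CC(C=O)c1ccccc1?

aldehyde: present (CH(CHO) — pendant –CHO: carbonyl C bonded to C and H → aldehyde).
carboxylic acid: present (CH(COOH) — pendant –COOH: carbonyl C bonded to C and –OH → carboxylic acid).
arene: present (C6H4 — para-disubstituted benzene ring → arene).
alcohol: absent. In CH(COOH), the –OH sits on a carbonyl carbon, making it part of a carboxylic acid, not an alcohol.

alcohol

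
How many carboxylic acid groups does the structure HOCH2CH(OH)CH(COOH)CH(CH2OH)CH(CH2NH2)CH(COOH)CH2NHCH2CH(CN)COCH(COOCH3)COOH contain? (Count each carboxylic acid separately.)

3

HO– on an sp³ carbon → alcohol.
–OH on an sp³ carbon → alcohol (secondary).
pendant –COOH: carbonyl C bonded to C and –OH → carboxylic acid.
pendant –CH2OH on an sp³ backbone C → alcohol.
pendant –CH2NH2: N on sp³ C, no adjacent C=O → amine.
pendant –COOH: carbonyl C bonded to C and –OH → carboxylic acid.
C–N–C with sp³ carbons and no adjacent C=O → amine (secondary).
pendant –C≡N: nitrile.
–C(=O)– with carbon on both sides → ketone.
pendant –COOCH3: carbonyl C bonded to C and –OCH3 → ester.
–COOH: carbonyl C bonded to –OH and C → carboxylic acid (the –OH is not a separate alcohol).
Carboxylic acid appears at: CH(COOH), CH(COOH), COOH → 3.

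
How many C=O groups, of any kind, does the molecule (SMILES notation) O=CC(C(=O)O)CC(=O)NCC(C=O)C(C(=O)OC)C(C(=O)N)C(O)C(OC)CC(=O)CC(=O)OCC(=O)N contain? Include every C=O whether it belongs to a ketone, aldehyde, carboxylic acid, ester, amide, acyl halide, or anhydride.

OHC: aldehyde, 1 C=O (running total 1).
CH(COOH): carboxylic acid, 1 C=O (running total 2).
CH2CONHCH2: amide, 1 C=O (running total 3).
CH(CHO): aldehyde, 1 C=O (running total 4).
CH(COOCH3): ester, 1 C=O (running total 5).
CH(CONH2): amide, 1 C=O (running total 6).
CO: ketone, 1 C=O (running total 7).
CH2COOCH2: ester, 1 C=O (running total 8).
CONH2: amide, 1 C=O (running total 9).

9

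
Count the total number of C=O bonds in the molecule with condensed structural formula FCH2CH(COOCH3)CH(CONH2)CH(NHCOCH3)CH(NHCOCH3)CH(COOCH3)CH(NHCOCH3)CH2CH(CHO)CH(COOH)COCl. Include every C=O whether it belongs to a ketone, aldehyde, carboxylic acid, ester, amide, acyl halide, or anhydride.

CH(COOCH3): ester, 1 C=O (running total 1).
CH(CONH2): amide, 1 C=O (running total 2).
CH(NHCOCH3): amide, 1 C=O (running total 3).
CH(NHCOCH3): amide, 1 C=O (running total 4).
CH(COOCH3): ester, 1 C=O (running total 5).
CH(NHCOCH3): amide, 1 C=O (running total 6).
CH(CHO): aldehyde, 1 C=O (running total 7).
CH(COOH): carboxylic acid, 1 C=O (running total 8).
COCl: acyl halide, 1 C=O (running total 9).

9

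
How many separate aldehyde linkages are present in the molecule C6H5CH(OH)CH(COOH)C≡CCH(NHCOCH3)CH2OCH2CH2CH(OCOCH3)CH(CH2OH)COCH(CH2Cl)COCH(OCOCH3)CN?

Taking each segment in turn:
  C6H5: C6H5– phenyl ring → arene.
  CH(OH): –OH on an sp³ carbon → alcohol (secondary).
  CH(COOH): pendant –COOH: carbonyl C bonded to C and –OH → carboxylic acid.
  C≡C: C≡C triple bond → alkyne.
  CH(NHCOCH3): pendant –NHC(=O)CH3: N bonded to a carbonyl → amide (not amine).
  CH2OCH2: C–O–C with sp³ carbons on both sides and no adjacent C=O → ether.
  CH(OCOCH3): pendant –OC(=O)CH3: an acyloxy group → ester.
  CH(CH2OH): pendant –CH2OH on an sp³ backbone C → alcohol.
  CO: –C(=O)– with carbon on both sides → ketone.
  CH(CH2Cl): pendant –CH2X: halogen on sp³ carbon → alkyl halide.
  CO: –C(=O)– with carbon on both sides → ketone.
  CH(OCOCH3): pendant –OC(=O)CH3: an acyloxy group → ester.
  CN: –C≡N: carbon triple-bonded to nitrogen → nitrile.
No segment is a aldehyde: CH(COOH) is carboxylic acid, not aldehyde; CH(OCOCH3) is ester, not aldehyde; CO is ketone, not aldehyde. → 0.

0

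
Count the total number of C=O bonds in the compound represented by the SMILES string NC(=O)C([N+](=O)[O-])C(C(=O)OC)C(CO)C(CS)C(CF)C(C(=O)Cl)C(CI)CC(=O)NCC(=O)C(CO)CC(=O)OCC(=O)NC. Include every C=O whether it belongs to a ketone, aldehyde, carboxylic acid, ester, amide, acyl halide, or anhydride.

7

H2NCO: amide, 1 C=O (running total 1).
CH(COOCH3): ester, 1 C=O (running total 2).
CH(COCl): acyl halide, 1 C=O (running total 3).
CH2CONHCH2: amide, 1 C=O (running total 4).
CO: ketone, 1 C=O (running total 5).
CH2COOCH2: ester, 1 C=O (running total 6).
CONHCH3: amide, 1 C=O (running total 7).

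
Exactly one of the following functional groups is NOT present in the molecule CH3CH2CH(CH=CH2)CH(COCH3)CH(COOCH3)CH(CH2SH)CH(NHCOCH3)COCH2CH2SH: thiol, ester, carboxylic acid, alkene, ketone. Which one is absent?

carboxylic acid

thiol: present (CH(CH2SH) — pendant –CH2SH → thiol).
ketone: present (CH(COCH3) — pendant –COCH3: carbonyl C bonded to two carbons → ketone).
alkene: present (CH(CH=CH2) — pendant –CH=CH2: C=C double bond → alkene).
ester: present (CH(COOCH3) — pendant –COOCH3: carbonyl C bonded to C and –OCH3 → ester).
carboxylic acid: absent. In CH(COOCH3), the acyl oxygen is bonded to carbon (–O–C), not to H, so this is an ester. In CH(NHCOCH3), the carbonyl is bonded to nitrogen, not to –OH; that is an amide.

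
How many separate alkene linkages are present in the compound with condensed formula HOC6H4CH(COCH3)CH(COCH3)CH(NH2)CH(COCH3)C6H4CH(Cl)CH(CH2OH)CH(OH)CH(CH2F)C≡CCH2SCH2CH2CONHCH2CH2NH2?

Reading the structure from left to right:
  HOC6H4: –OH attached directly to an aromatic ring → phenol (not alcohol); the ring itself is an arene.
  CH(COCH3): pendant –COCH3: carbonyl C bonded to two carbons → ketone.
  CH(COCH3): pendant –COCH3: carbonyl C bonded to two carbons → ketone.
  CH(NH2): –NH2 on an sp³ carbon with no adjacent C=O → amine.
  CH(COCH3): pendant –COCH3: carbonyl C bonded to two carbons → ketone.
  C6H4: para-disubstituted benzene ring → arene.
  CH(Cl): halogen on an sp³ carbon → alkyl halide.
  CH(CH2OH): pendant –CH2OH on an sp³ backbone C → alcohol.
  CH(OH): –OH on an sp³ carbon → alcohol (secondary).
  CH(CH2F): pendant –CH2X: halogen on sp³ carbon → alkyl halide.
  C≡C: C≡C triple bond → alkyne.
  CH2SCH2: C–S–C linkage → sulfide (thioether).
  CH2CONHCH2: –C(=O)–N– linkage → amide (the N is not an amine).
  CH2NH2: –NH2 on an sp³ carbon with no adjacent C=O → amine.
No segment is a alkene: HOC6H4 is arene/phenol, not alkene; C6H4 is arene, not alkene; C≡C is alkyne, not alkene. → 0.

0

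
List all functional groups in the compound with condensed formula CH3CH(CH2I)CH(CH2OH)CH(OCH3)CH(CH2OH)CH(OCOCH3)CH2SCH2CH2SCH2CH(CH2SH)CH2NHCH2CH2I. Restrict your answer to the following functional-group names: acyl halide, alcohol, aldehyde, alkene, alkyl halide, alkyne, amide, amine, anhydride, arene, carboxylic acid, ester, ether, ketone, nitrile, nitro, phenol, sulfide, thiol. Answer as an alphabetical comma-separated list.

alcohol, alkyl halide, amine, ester, ether, sulfide, thiol

Taking each segment in turn:
  CH(CH2I): pendant –CH2X: halogen on sp³ carbon → alkyl halide.
  CH(CH2OH): pendant –CH2OH on an sp³ backbone C → alcohol.
  CH(OCH3): pendant –OCH3: C–O–C with sp³ C, no adjacent C=O → ether.
  CH(CH2OH): pendant –CH2OH on an sp³ backbone C → alcohol.
  CH(OCOCH3): pendant –OC(=O)CH3: an acyloxy group → ester.
  CH2SCH2: C–S–C linkage → sulfide (thioether).
  CH2SCH2: C–S–C linkage → sulfide (thioether).
  CH(CH2SH): pendant –CH2SH → thiol.
  CH2NHCH2: C–N–C with sp³ carbons and no adjacent C=O → amine (secondary).
  CH2I: halogen on an sp³ carbon → alkyl halide.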